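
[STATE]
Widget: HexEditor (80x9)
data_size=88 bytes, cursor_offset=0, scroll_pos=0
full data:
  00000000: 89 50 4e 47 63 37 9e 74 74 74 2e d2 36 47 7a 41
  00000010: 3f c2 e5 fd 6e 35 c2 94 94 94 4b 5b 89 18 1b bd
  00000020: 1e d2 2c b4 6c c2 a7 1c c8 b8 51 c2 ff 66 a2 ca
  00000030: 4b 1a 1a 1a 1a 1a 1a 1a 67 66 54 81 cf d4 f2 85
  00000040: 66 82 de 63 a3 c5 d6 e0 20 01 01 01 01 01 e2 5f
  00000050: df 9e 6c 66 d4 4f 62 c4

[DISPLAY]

00000000  89 50 4e 47 63 37 9e 74  74 74 2e d2 36 47 7a 41  |.PNGc7.ttt..6GzA|  
00000010  3f c2 e5 fd 6e 35 c2 94  94 94 4b 5b 89 18 1b bd  |?...n5....K[....|  
00000020  1e d2 2c b4 6c c2 a7 1c  c8 b8 51 c2 ff 66 a2 ca  |..,.l.....Q..f..|  
00000030  4b 1a 1a 1a 1a 1a 1a 1a  67 66 54 81 cf d4 f2 85  |K.......gfT.....|  
00000040  66 82 de 63 a3 c5 d6 e0  20 01 01 01 01 01 e2 5f  |f..c.... ......_|  
00000050  df 9e 6c 66 d4 4f 62 c4                           |..lf.Ob.        |  
                                                                                
                                                                                
                                                                                


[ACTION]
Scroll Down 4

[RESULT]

00000040  66 82 de 63 a3 c5 d6 e0  20 01 01 01 01 01 e2 5f  |f..c.... ......_|  
00000050  df 9e 6c 66 d4 4f 62 c4                           |..lf.Ob.        |  
                                                                                
                                                                                
                                                                                
                                                                                
                                                                                
                                                                                
                                                                                


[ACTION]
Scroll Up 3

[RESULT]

00000010  3f c2 e5 fd 6e 35 c2 94  94 94 4b 5b 89 18 1b bd  |?...n5....K[....|  
00000020  1e d2 2c b4 6c c2 a7 1c  c8 b8 51 c2 ff 66 a2 ca  |..,.l.....Q..f..|  
00000030  4b 1a 1a 1a 1a 1a 1a 1a  67 66 54 81 cf d4 f2 85  |K.......gfT.....|  
00000040  66 82 de 63 a3 c5 d6 e0  20 01 01 01 01 01 e2 5f  |f..c.... ......_|  
00000050  df 9e 6c 66 d4 4f 62 c4                           |..lf.Ob.        |  
                                                                                
                                                                                
                                                                                
                                                                                


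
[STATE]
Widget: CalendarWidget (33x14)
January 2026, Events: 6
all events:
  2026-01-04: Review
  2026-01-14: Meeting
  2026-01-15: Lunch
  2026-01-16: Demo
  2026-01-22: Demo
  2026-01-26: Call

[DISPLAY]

           January 2026          
Mo Tu We Th Fr Sa Su             
          1  2  3  4*            
 5  6  7  8  9 10 11             
12 13 14* 15* 16* 17 18          
19 20 21 22* 23 24 25            
26* 27 28 29 30 31               
                                 
                                 
                                 
                                 
                                 
                                 
                                 


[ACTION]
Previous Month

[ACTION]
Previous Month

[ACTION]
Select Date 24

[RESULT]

          November 2025          
Mo Tu We Th Fr Sa Su             
                1  2             
 3  4  5  6  7  8  9             
10 11 12 13 14 15 16             
17 18 19 20 21 22 23             
[24] 25 26 27 28 29 30           
                                 
                                 
                                 
                                 
                                 
                                 
                                 


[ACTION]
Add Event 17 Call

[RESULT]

          November 2025          
Mo Tu We Th Fr Sa Su             
                1  2             
 3  4  5  6  7  8  9             
10 11 12 13 14 15 16             
17* 18 19 20 21 22 23            
[24] 25 26 27 28 29 30           
                                 
                                 
                                 
                                 
                                 
                                 
                                 


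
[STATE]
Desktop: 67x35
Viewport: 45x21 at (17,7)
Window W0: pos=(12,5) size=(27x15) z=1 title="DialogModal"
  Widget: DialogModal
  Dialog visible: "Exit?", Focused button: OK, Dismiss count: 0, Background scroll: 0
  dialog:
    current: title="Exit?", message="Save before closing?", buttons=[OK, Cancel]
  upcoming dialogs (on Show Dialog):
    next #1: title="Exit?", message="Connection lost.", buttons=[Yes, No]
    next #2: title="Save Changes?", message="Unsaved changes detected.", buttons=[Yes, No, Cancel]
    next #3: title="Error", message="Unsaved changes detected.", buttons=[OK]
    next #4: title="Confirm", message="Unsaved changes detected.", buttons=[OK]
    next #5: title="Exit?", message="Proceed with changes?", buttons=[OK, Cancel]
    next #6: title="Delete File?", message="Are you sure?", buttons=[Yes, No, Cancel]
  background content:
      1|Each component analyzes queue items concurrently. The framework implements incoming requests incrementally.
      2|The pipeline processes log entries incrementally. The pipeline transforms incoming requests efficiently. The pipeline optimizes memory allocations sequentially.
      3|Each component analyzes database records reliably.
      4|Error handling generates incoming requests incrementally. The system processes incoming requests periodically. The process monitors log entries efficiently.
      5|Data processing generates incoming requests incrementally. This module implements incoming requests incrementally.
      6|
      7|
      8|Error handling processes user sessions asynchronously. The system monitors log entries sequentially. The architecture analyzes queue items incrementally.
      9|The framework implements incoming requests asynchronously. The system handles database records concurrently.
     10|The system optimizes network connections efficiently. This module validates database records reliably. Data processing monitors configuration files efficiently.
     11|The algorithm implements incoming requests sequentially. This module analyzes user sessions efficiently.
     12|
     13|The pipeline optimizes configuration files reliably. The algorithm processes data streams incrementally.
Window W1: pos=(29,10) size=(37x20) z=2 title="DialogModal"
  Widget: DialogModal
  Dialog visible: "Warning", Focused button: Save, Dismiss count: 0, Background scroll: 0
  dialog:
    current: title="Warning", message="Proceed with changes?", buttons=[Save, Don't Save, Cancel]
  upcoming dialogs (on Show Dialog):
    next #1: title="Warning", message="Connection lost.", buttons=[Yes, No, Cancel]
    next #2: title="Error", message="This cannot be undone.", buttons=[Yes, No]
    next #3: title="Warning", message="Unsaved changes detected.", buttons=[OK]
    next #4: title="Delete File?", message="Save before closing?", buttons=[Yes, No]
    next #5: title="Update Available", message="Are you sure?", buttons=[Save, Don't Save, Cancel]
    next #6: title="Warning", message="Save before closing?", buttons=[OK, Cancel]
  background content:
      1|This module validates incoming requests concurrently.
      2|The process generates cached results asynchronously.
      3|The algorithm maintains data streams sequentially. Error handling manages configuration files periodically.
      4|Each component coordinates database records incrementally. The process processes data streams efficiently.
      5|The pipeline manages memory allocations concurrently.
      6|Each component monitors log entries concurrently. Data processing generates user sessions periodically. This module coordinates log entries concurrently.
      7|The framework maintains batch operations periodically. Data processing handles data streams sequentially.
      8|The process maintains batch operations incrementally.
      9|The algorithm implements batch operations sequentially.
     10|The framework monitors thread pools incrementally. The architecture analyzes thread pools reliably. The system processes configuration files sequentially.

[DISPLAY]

─────────────────────┨                       
 component analyzes q┃                       
pipeline processes lo┃                       
 component a┏━━━━━━━━━━━━━━━━━━━━━━━━━━━━━━━━
────────────┃ DialogModal                    
      Exit? ┠────────────────────────────────
ave before c┃This module validates incoming r
  [OK]  Canc┃The process generates cached res
────────────┃The algorithm maintains data str
framework im┃Each component coordinates datab
system optim┃The pipeline manages memory allo
algorithm im┃Ea┌─────────────────────────────
━━━━━━━━━━━━┃Th│           Warning           
            ┃Th│    Proceed with changes?    
            ┃Th│ [Save]  Don't Save   Cancel 
            ┃Th└─────────────────────────────
            ┃                                
            ┃                                
            ┃                                
            ┃                                
            ┃                                


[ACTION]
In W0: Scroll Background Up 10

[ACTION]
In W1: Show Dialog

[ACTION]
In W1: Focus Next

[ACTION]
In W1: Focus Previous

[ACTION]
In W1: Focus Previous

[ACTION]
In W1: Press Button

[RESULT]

─────────────────────┨                       
 component analyzes q┃                       
pipeline processes lo┃                       
 component a┏━━━━━━━━━━━━━━━━━━━━━━━━━━━━━━━━
────────────┃ DialogModal                    
      Exit? ┠────────────────────────────────
ave before c┃This module validates incoming r
  [OK]  Canc┃The process generates cached res
────────────┃The algorithm maintains data str
framework im┃Each component coordinates datab
system optim┃The pipeline manages memory allo
algorithm im┃Each component monitors log entr
━━━━━━━━━━━━┃The framework maintains batch op
            ┃The process maintains batch oper
            ┃The algorithm implements batch o
            ┃The framework monitors thread po
            ┃                                
            ┃                                
            ┃                                
            ┃                                
            ┃                                


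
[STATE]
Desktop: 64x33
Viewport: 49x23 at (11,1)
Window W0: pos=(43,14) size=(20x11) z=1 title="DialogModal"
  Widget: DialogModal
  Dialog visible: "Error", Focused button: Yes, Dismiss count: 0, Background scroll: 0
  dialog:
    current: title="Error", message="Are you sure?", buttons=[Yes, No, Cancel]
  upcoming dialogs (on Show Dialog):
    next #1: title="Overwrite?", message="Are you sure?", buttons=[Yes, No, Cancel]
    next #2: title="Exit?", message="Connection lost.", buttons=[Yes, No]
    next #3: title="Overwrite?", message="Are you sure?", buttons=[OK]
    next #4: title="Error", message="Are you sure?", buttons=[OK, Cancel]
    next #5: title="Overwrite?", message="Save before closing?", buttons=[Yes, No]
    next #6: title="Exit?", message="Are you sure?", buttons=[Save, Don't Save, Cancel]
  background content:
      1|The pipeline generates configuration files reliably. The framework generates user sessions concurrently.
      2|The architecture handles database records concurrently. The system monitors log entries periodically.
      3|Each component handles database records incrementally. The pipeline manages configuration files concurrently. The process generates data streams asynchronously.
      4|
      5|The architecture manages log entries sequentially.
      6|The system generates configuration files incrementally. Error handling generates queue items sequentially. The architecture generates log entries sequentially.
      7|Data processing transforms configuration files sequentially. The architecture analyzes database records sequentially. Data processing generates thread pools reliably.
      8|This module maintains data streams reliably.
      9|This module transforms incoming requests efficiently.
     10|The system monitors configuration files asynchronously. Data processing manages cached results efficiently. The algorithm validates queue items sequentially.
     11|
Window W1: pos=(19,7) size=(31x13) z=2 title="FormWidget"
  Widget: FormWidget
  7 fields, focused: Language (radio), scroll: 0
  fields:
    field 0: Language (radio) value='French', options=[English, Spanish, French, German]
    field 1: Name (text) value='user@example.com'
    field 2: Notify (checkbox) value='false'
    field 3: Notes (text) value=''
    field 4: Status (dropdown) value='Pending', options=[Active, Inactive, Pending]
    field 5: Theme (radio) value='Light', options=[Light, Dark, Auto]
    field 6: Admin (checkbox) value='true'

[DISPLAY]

                                                 
                                                 
                                                 
                                                 
                                                 
                                                 
        ┏━━━━━━━━━━━━━━━━━━━━━━━━━━━━━┓          
        ┃ FormWidget                  ┃          
        ┠─────────────────────────────┨          
        ┃> Language:   ( ) English  ( ┃          
        ┃  Name:       [user@example.]┃          
        ┃  Notify:     [ ]            ┃          
        ┃  Notes:      [             ]┃          
        ┃  Status:     [Pending     ▼]┃━━━━━━━━━━
        ┃  Theme:      (●) Light  ( ) ┃gModal    
        ┃  Admin:      [x]            ┃──────────
        ┃                             ┃peline gen
        ┃                             ┃─────────┐
        ┗━━━━━━━━━━━━━━━━━━━━━━━━━━━━━┛Error    │
                                ┃  │Are you sure│
                                ┃Th│[Yes]  No   │
                                ┃Th└────────────┘
                                ┃Data processing 


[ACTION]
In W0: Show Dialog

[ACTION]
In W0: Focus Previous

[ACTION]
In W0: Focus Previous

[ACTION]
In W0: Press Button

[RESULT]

                                                 
                                                 
                                                 
                                                 
                                                 
                                                 
        ┏━━━━━━━━━━━━━━━━━━━━━━━━━━━━━┓          
        ┃ FormWidget                  ┃          
        ┠─────────────────────────────┨          
        ┃> Language:   ( ) English  ( ┃          
        ┃  Name:       [user@example.]┃          
        ┃  Notify:     [ ]            ┃          
        ┃  Notes:      [             ]┃          
        ┃  Status:     [Pending     ▼]┃━━━━━━━━━━
        ┃  Theme:      (●) Light  ( ) ┃gModal    
        ┃  Admin:      [x]            ┃──────────
        ┃                             ┃peline gen
        ┃                             ┃chitecture
        ┗━━━━━━━━━━━━━━━━━━━━━━━━━━━━━┛omponent h
                                ┃                
                                ┃The architecture
                                ┃The system gener
                                ┃Data processing 


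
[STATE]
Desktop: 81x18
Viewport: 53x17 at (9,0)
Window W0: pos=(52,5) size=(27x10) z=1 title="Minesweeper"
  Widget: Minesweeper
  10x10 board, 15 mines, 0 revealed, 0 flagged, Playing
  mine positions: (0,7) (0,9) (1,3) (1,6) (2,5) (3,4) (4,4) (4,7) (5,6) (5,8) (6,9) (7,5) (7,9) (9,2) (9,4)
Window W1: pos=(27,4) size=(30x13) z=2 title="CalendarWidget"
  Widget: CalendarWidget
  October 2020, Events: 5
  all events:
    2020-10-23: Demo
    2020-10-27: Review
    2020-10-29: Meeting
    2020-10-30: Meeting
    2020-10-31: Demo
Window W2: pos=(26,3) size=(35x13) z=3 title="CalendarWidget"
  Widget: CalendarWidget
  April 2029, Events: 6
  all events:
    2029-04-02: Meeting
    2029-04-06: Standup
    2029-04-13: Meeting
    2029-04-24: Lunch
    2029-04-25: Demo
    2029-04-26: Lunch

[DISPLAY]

                                                     
                                                     
                                                     
                 ┏━━━━━━━━━━━━━━━━━━━━━━━━━━━━━━━━━┓ 
                 ┃ CalendarWidget                  ┃ 
                 ┠─────────────────────────────────┨━
                 ┃            April 2029           ┃e
                 ┃Mo Tu We Th Fr Sa Su             ┃─
                 ┃                   1             ┃■
                 ┃ 2*  3  4  5  6*  7  8           ┃■
                 ┃ 9 10 11 12 13* 14 15            ┃■
                 ┃16 17 18 19 20 21 22             ┃■
                 ┃23 24* 25* 26* 27 28 29          ┃■
                 ┃30                               ┃■
                 ┃                                 ┃━
                 ┗━━━━━━━━━━━━━━━━━━━━━━━━━━━━━━━━━┛ 
                  ┗━━━━━━━━━━━━━━━━━━━━━━━━━━━━┛     


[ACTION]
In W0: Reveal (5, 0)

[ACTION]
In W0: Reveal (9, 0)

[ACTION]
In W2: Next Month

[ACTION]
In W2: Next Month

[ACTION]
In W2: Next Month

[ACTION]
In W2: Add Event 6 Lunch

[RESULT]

                                                     
                                                     
                                                     
                 ┏━━━━━━━━━━━━━━━━━━━━━━━━━━━━━━━━━┓ 
                 ┃ CalendarWidget                  ┃ 
                 ┠─────────────────────────────────┨━
                 ┃            July 2029            ┃e
                 ┃Mo Tu We Th Fr Sa Su             ┃─
                 ┃                   1             ┃■
                 ┃ 2  3  4  5  6*  7  8            ┃■
                 ┃ 9 10 11 12 13 14 15             ┃■
                 ┃16 17 18 19 20 21 22             ┃■
                 ┃23 24 25 26 27 28 29             ┃■
                 ┃30 31                            ┃■
                 ┃                                 ┃━
                 ┗━━━━━━━━━━━━━━━━━━━━━━━━━━━━━━━━━┛ 
                  ┗━━━━━━━━━━━━━━━━━━━━━━━━━━━━┛     


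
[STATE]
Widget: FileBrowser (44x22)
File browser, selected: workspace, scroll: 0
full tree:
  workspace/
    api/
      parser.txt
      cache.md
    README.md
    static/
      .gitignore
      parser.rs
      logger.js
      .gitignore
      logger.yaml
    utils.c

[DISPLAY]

> [-] workspace/                            
    [+] api/                                
    README.md                               
    [+] static/                             
    utils.c                                 
                                            
                                            
                                            
                                            
                                            
                                            
                                            
                                            
                                            
                                            
                                            
                                            
                                            
                                            
                                            
                                            
                                            


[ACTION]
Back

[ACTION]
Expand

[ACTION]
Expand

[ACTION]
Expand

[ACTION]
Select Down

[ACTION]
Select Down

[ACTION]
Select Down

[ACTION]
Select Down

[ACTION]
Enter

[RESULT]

  [-] workspace/                            
    [+] api/                                
    README.md                               
    [+] static/                             
  > utils.c                                 
                                            
                                            
                                            
                                            
                                            
                                            
                                            
                                            
                                            
                                            
                                            
                                            
                                            
                                            
                                            
                                            
                                            


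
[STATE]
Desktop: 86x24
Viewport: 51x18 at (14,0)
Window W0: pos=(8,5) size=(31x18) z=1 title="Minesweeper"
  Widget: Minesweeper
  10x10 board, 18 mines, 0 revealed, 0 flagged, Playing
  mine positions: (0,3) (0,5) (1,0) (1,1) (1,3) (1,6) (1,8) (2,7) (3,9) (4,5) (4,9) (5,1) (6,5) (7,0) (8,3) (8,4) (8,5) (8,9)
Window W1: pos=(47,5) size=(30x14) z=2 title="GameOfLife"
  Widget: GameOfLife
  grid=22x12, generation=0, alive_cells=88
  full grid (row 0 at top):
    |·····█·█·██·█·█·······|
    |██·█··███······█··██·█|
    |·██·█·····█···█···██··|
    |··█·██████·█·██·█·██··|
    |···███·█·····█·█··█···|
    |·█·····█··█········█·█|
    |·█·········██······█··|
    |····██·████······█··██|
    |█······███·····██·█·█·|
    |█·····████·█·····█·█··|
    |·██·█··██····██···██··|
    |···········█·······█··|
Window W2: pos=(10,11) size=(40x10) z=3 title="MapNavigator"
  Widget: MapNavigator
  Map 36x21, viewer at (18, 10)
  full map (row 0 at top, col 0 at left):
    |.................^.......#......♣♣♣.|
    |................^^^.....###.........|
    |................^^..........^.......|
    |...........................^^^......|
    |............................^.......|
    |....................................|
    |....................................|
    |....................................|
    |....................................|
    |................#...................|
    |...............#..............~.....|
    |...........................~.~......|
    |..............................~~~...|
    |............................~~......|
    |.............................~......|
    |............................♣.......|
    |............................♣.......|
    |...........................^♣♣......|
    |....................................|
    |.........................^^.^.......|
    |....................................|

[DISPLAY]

                                                   
                                                   
                                                   
                                                   
                                                   
━━━━━━━━━━━━━━━━━━━━━━━━┓        ┏━━━━━━━━━━━━━━━━━
sweeper                 ┃        ┃ GameOfLife      
────────────────────────┨        ┠─────────────────
■■■■■                   ┃        ┃Gen: 0           
■■■■■                   ┃        ┃██·█··███······█·
■■■■■                   ┃        ┃·██·█·····█···█··
━━━━━━━━━━━━━━━━━━━━━━━━━━━━━━━━━━━┓█·██████·█·██·█
pNavigator                         ┃·███·█·····█·█·
───────────────────────────────────┨·····█··█······
.................................. ┃·········██····
.................................. ┃··██·████······
..............#................... ┃·····███·····██
.............#..@...........~..... ┃····████·█·····


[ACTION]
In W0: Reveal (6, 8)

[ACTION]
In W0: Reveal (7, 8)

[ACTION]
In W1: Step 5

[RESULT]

                                                   
                                                   
                                                   
                                                   
                                                   
━━━━━━━━━━━━━━━━━━━━━━━━┓        ┏━━━━━━━━━━━━━━━━━
sweeper                 ┃        ┃ GameOfLife      
────────────────────────┨        ┠─────────────────
■■■■■                   ┃        ┃Gen: 5           
■■■■■                   ┃        ┃█······█··█···██·
■■■■■                   ┃        ┃········██·······
━━━━━━━━━━━━━━━━━━━━━━━━━━━━━━━━━━━┓·█·····█·······
pNavigator                         ┃█····██········
───────────────────────────────────┨····█·█········
.................................. ┃····███········
.................................. ┃··██···█·······
..............#................... ┃·█········██·█·
.............#..@...........~..... ┃··█·█·····█████


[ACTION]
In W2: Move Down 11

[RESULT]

                                                   
                                                   
                                                   
                                                   
                                                   
━━━━━━━━━━━━━━━━━━━━━━━━┓        ┏━━━━━━━━━━━━━━━━━
sweeper                 ┃        ┃ GameOfLife      
────────────────────────┨        ┠─────────────────
■■■■■                   ┃        ┃Gen: 5           
■■■■■                   ┃        ┃█······█··█···██·
■■■■■                   ┃        ┃········██·······
━━━━━━━━━━━━━━━━━━━━━━━━━━━━━━━━━━━┓·█·····█·······
pNavigator                         ┃█····██········
───────────────────────────────────┨····█·█········
.........................^♣♣...... ┃····███········
.................................. ┃··██···█·······
.......................^^.^....... ┃·█········██·█·
................@................. ┃··█·█·····█████


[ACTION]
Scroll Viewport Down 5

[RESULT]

━━━━━━━━━━━━━━━━━━━━━━━━┓        ┏━━━━━━━━━━━━━━━━━
sweeper                 ┃        ┃ GameOfLife      
────────────────────────┨        ┠─────────────────
■■■■■                   ┃        ┃Gen: 5           
■■■■■                   ┃        ┃█······█··█···██·
■■■■■                   ┃        ┃········██·······
━━━━━━━━━━━━━━━━━━━━━━━━━━━━━━━━━━━┓·█·····█·······
pNavigator                         ┃█····██········
───────────────────────────────────┨····█·█········
.........................^♣♣...... ┃····███········
.................................. ┃··██···█·······
.......................^^.^....... ┃·█········██·█·
................@................. ┃··█·█·····█████
                                   ┃━━━━━━━━━━━━━━━
                                   ┃               
━━━━━━━━━━━━━━━━━━━━━━━━━━━━━━━━━━━┛               
                        ┃                          
━━━━━━━━━━━━━━━━━━━━━━━━┛                          


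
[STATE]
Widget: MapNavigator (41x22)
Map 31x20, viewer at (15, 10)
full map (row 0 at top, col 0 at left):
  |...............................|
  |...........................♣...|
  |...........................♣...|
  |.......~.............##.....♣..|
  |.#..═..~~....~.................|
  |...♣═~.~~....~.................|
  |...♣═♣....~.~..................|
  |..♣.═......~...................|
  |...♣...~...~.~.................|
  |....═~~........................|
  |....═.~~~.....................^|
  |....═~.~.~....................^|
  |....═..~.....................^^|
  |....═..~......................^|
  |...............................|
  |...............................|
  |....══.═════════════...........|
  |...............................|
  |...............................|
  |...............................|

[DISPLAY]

                                         
     ...............................     
     ...........................♣...     
     ...........................♣...     
     .......~.............##.....♣..     
     .#..═..~~....~.................     
     ...♣═~.~~....~.................     
     ...♣═♣....~.~..................     
     ..♣.═......~...................     
     ...♣...~...~.~.................     
     ....═~~........................     
     ....═.~~~......@..............^     
     ....═~.~.~....................^     
     ....═..~.....................^^     
     ....═..~......................^     
     ...............................     
     ...............................     
     ....══.═════════════...........     
     ...............................     
     ...............................     
     ...............................     
                                         


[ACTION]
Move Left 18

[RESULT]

                                         
                    .....................
                    .....................
                    .....................
                    .......~.............
                    .#..═..~~....~.......
                    ...♣═~.~~....~.......
                    ...♣═♣....~.~........
                    ..♣.═......~.........
                    ...♣...~...~.~.......
                    ....═~~..............
                    @...═.~~~............
                    ....═~.~.~...........
                    ....═..~.............
                    ....═..~.............
                    .....................
                    .....................
                    ....══.═════════════.
                    .....................
                    .....................
                    .....................
                                         


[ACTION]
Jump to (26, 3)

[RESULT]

                                         
                                         
                                         
                                         
                                         
                                         
                                         
                                         
.........................                
.....................♣...                
.....................♣...                
.~.............##...@.♣..                
.~~....~.................                
.~~....~.................                
....~.~..................                
.....~...................                
.~...~.~.................                
~........................                
~~~.....................^                
.~.~....................^                
.~.....................^^                
.~......................^                


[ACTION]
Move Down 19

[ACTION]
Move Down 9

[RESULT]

.~...~.~.................                
~........................                
~~~.....................^                
.~.~....................^                
.~.....................^^                
.~......................^                
.........................                
.........................                
.═════════════...........                
.........................                
.........................                
....................@....                
                                         
                                         
                                         
                                         
                                         
                                         
                                         
                                         
                                         
                                         


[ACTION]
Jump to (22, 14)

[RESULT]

.....~.............##.....♣..            
..═..~~....~.................            
.♣═~.~~....~.................            
.♣═♣....~.~..................            
♣.═......~...................            
.♣...~...~.~.................            
..═~~........................            
..═.~~~.....................^            
..═~.~.~....................^            
..═..~.....................^^            
..═..~......................^            
....................@........            
.............................            
..══.═════════════...........            
.............................            
.............................            
.............................            
                                         
                                         
                                         
                                         
                                         


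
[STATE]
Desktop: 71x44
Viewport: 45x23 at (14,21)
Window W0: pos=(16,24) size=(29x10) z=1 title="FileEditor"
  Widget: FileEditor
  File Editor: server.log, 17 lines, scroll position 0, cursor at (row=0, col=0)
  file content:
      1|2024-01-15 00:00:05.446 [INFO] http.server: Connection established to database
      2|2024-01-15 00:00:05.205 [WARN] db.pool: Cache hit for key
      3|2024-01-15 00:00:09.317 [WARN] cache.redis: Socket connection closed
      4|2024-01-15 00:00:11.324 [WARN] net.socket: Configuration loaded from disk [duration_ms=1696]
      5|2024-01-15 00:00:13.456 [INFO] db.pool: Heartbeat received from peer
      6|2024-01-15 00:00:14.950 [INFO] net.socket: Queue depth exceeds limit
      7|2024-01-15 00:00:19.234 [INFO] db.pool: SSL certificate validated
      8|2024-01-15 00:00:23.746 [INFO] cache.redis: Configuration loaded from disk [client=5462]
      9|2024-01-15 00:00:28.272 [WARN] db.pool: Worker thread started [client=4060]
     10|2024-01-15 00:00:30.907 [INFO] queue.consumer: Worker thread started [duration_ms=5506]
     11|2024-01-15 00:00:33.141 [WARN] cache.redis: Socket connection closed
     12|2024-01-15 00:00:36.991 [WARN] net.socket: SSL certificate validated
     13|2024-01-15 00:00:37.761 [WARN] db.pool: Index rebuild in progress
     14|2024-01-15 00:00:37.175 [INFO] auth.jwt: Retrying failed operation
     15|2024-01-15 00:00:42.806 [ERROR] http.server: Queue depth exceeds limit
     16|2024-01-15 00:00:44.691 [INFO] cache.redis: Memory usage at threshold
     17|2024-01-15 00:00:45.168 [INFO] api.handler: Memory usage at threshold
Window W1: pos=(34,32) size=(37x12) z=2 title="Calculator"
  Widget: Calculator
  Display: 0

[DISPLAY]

                                             
                                             
                                             
  ┏━━━━━━━━━━━━━━━━━━━━━━━━━━━┓              
  ┃ FileEditor                ┃              
  ┠───────────────────────────┨              
  ┃█024-01-15 00:00:05.446 [I▲┃              
  ┃2024-01-15 00:00:05.205 [W█┃              
  ┃2024-01-15 00:00:09.317 [W░┃              
  ┃2024-01-15 00:00:11.324 [W░┃              
  ┃2024-01-15 00:00:13.456 [I░┃              
  ┃2024-01-15 00:00:┏━━━━━━━━━━━━━━━━━━━━━━━━
  ┗━━━━━━━━━━━━━━━━━┃ Calculator             
                    ┠────────────────────────
                    ┃                        
                    ┃┌───┬───┬───┬───┐       
                    ┃│ 7 │ 8 │ 9 │ ÷ │       
                    ┃├───┼───┼───┼───┤       
                    ┃│ 4 │ 5 │ 6 │ × │       
                    ┃├───┼───┼───┼───┤       
                    ┃│ 1 │ 2 │ 3 │ - │       
                    ┃└───┴───┴───┴───┘       
                    ┗━━━━━━━━━━━━━━━━━━━━━━━━


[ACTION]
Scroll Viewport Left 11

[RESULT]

                                             
                                             
                                             
             ┏━━━━━━━━━━━━━━━━━━━━━━━━━━━┓   
             ┃ FileEditor                ┃   
             ┠───────────────────────────┨   
             ┃█024-01-15 00:00:05.446 [I▲┃   
             ┃2024-01-15 00:00:05.205 [W█┃   
             ┃2024-01-15 00:00:09.317 [W░┃   
             ┃2024-01-15 00:00:11.324 [W░┃   
             ┃2024-01-15 00:00:13.456 [I░┃   
             ┃2024-01-15 00:00:┏━━━━━━━━━━━━━
             ┗━━━━━━━━━━━━━━━━━┃ Calculator  
                               ┠─────────────
                               ┃             
                               ┃┌───┬───┬───┬
                               ┃│ 7 │ 8 │ 9 │
                               ┃├───┼───┼───┼
                               ┃│ 4 │ 5 │ 6 │
                               ┃├───┼───┼───┼
                               ┃│ 1 │ 2 │ 3 │
                               ┃└───┴───┴───┴
                               ┗━━━━━━━━━━━━━


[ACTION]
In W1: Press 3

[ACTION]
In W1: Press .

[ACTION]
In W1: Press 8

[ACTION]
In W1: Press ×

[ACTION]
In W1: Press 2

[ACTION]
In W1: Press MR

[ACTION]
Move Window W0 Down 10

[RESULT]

                                             
                                             
                                             
                                             
                                             
                                             
                                             
                                             
                                             
                                             
                                             
                               ┏━━━━━━━━━━━━━
                               ┃ Calculator  
             ┏━━━━━━━━━━━━━━━━━┠─────────────
             ┃ FileEditor      ┃             
             ┠─────────────────┃┌───┬───┬───┬
             ┃█024-01-15 00:00:┃│ 7 │ 8 │ 9 │
             ┃2024-01-15 00:00:┃├───┼───┼───┼
             ┃2024-01-15 00:00:┃│ 4 │ 5 │ 6 │
             ┃2024-01-15 00:00:┃├───┼───┼───┼
             ┃2024-01-15 00:00:┃│ 1 │ 2 │ 3 │
             ┃2024-01-15 00:00:┃└───┴───┴───┴
             ┗━━━━━━━━━━━━━━━━━┗━━━━━━━━━━━━━
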